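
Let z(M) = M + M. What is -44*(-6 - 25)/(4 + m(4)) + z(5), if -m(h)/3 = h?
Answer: -321/2 ≈ -160.50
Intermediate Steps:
z(M) = 2*M
m(h) = -3*h
-44*(-6 - 25)/(4 + m(4)) + z(5) = -44*(-6 - 25)/(4 - 3*4) + 2*5 = -(-1364)/(4 - 12) + 10 = -(-1364)/(-8) + 10 = -(-1364)*(-1)/8 + 10 = -44*31/8 + 10 = -341/2 + 10 = -321/2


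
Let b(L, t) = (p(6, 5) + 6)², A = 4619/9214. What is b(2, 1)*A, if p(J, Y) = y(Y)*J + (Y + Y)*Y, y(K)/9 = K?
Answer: 245444422/4607 ≈ 53276.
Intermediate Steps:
y(K) = 9*K
p(J, Y) = 2*Y² + 9*J*Y (p(J, Y) = (9*Y)*J + (Y + Y)*Y = 9*J*Y + (2*Y)*Y = 9*J*Y + 2*Y² = 2*Y² + 9*J*Y)
A = 4619/9214 (A = 4619*(1/9214) = 4619/9214 ≈ 0.50130)
b(L, t) = 106276 (b(L, t) = (5*(2*5 + 9*6) + 6)² = (5*(10 + 54) + 6)² = (5*64 + 6)² = (320 + 6)² = 326² = 106276)
b(2, 1)*A = 106276*(4619/9214) = 245444422/4607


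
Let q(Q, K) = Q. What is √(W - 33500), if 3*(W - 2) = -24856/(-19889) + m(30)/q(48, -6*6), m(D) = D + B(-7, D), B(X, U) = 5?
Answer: I*√1908089377317085/238668 ≈ 183.02*I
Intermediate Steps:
m(D) = 5 + D (m(D) = D + 5 = 5 + D)
W = 7617235/2864016 (W = 2 + (-24856/(-19889) + (5 + 30)/48)/3 = 2 + (-24856*(-1/19889) + 35*(1/48))/3 = 2 + (24856/19889 + 35/48)/3 = 2 + (⅓)*(1889203/954672) = 2 + 1889203/2864016 = 7617235/2864016 ≈ 2.6596)
√(W - 33500) = √(7617235/2864016 - 33500) = √(-95936918765/2864016) = I*√1908089377317085/238668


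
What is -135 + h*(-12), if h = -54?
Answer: 513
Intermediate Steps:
-135 + h*(-12) = -135 - 54*(-12) = -135 + 648 = 513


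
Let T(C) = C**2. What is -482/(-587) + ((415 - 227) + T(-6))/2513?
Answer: 191822/210733 ≈ 0.91026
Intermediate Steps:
-482/(-587) + ((415 - 227) + T(-6))/2513 = -482/(-587) + ((415 - 227) + (-6)**2)/2513 = -482*(-1/587) + (188 + 36)*(1/2513) = 482/587 + 224*(1/2513) = 482/587 + 32/359 = 191822/210733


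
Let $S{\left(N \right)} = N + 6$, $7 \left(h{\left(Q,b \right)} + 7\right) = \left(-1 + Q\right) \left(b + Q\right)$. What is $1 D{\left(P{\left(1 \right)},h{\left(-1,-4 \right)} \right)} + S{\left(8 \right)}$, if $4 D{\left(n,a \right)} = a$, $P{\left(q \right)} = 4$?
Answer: $\frac{353}{28} \approx 12.607$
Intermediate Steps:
$h{\left(Q,b \right)} = -7 + \frac{\left(-1 + Q\right) \left(Q + b\right)}{7}$ ($h{\left(Q,b \right)} = -7 + \frac{\left(-1 + Q\right) \left(b + Q\right)}{7} = -7 + \frac{\left(-1 + Q\right) \left(Q + b\right)}{7}$)
$D{\left(n,a \right)} = \frac{a}{4}$
$S{\left(N \right)} = 6 + N$
$1 D{\left(P{\left(1 \right)},h{\left(-1,-4 \right)} \right)} + S{\left(8 \right)} = 1 \frac{-7 - - \frac{1}{7} - - \frac{4}{7} + \frac{\left(-1\right)^{2}}{7} + \frac{1}{7} \left(-1\right) \left(-4\right)}{4} + \left(6 + 8\right) = 1 \frac{-7 + \frac{1}{7} + \frac{4}{7} + \frac{1}{7} \cdot 1 + \frac{4}{7}}{4} + 14 = 1 \frac{-7 + \frac{1}{7} + \frac{4}{7} + \frac{1}{7} + \frac{4}{7}}{4} + 14 = 1 \cdot \frac{1}{4} \left(- \frac{39}{7}\right) + 14 = 1 \left(- \frac{39}{28}\right) + 14 = - \frac{39}{28} + 14 = \frac{353}{28}$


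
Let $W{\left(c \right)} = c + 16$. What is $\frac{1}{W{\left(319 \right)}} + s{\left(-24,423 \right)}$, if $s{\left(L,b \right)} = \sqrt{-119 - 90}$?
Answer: $\frac{1}{335} + i \sqrt{209} \approx 0.0029851 + 14.457 i$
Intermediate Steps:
$W{\left(c \right)} = 16 + c$
$s{\left(L,b \right)} = i \sqrt{209}$ ($s{\left(L,b \right)} = \sqrt{-209} = i \sqrt{209}$)
$\frac{1}{W{\left(319 \right)}} + s{\left(-24,423 \right)} = \frac{1}{16 + 319} + i \sqrt{209} = \frac{1}{335} + i \sqrt{209}$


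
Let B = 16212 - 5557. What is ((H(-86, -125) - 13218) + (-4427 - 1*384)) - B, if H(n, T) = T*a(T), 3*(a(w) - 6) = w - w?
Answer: -29434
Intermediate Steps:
a(w) = 6 (a(w) = 6 + (w - w)/3 = 6 + (⅓)*0 = 6 + 0 = 6)
H(n, T) = 6*T (H(n, T) = T*6 = 6*T)
B = 10655
((H(-86, -125) - 13218) + (-4427 - 1*384)) - B = ((6*(-125) - 13218) + (-4427 - 1*384)) - 1*10655 = ((-750 - 13218) + (-4427 - 384)) - 10655 = (-13968 - 4811) - 10655 = -18779 - 10655 = -29434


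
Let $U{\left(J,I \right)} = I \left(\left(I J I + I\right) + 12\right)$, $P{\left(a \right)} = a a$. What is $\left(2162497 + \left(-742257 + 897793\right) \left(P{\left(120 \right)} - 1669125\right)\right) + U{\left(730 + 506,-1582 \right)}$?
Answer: $-5151071040211$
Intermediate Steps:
$P{\left(a \right)} = a^{2}$
$U{\left(J,I \right)} = I \left(12 + I + J I^{2}\right)$ ($U{\left(J,I \right)} = I \left(\left(J I^{2} + I\right) + 12\right) = I \left(\left(I + J I^{2}\right) + 12\right) = I \left(12 + I + J I^{2}\right)$)
$\left(2162497 + \left(-742257 + 897793\right) \left(P{\left(120 \right)} - 1669125\right)\right) + U{\left(730 + 506,-1582 \right)} = \left(2162497 + \left(-742257 + 897793\right) \left(120^{2} - 1669125\right)\right) - 1582 \left(12 - 1582 + \left(730 + 506\right) \left(-1582\right)^{2}\right) = \left(2162497 + 155536 \left(14400 - 1669125\right)\right) - 1582 \left(12 - 1582 + 1236 \cdot 2502724\right) = \left(2162497 + 155536 \left(-1654725\right)\right) - 1582 \left(12 - 1582 + 3093366864\right) = \left(2162497 - 257369307600\right) - 4893703895108 = -257367145103 - 4893703895108 = -5151071040211$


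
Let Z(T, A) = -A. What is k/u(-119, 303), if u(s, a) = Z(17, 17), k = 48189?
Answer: -48189/17 ≈ -2834.6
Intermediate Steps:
u(s, a) = -17 (u(s, a) = -1*17 = -17)
k/u(-119, 303) = 48189/(-17) = 48189*(-1/17) = -48189/17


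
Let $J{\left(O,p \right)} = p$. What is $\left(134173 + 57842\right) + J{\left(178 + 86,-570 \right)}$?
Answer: $191445$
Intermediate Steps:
$\left(134173 + 57842\right) + J{\left(178 + 86,-570 \right)} = \left(134173 + 57842\right) - 570 = 192015 - 570 = 191445$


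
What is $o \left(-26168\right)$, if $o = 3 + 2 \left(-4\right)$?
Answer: $130840$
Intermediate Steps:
$o = -5$ ($o = 3 - 8 = -5$)
$o \left(-26168\right) = \left(-5\right) \left(-26168\right) = 130840$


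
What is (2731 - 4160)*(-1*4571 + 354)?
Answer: 6026093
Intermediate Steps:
(2731 - 4160)*(-1*4571 + 354) = -1429*(-4571 + 354) = -1429*(-4217) = 6026093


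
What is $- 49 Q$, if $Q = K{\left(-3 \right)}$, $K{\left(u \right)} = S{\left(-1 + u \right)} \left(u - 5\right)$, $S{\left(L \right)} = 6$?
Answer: $2352$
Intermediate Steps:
$K{\left(u \right)} = -30 + 6 u$ ($K{\left(u \right)} = 6 \left(u - 5\right) = 6 \left(-5 + u\right) = -30 + 6 u$)
$Q = -48$ ($Q = -30 + 6 \left(-3\right) = -30 - 18 = -48$)
$- 49 Q = \left(-49\right) \left(-48\right) = 2352$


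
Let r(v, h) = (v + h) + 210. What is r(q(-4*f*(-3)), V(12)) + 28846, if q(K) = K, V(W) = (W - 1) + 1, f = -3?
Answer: 29032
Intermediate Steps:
V(W) = W (V(W) = (-1 + W) + 1 = W)
r(v, h) = 210 + h + v (r(v, h) = (h + v) + 210 = 210 + h + v)
r(q(-4*f*(-3)), V(12)) + 28846 = (210 + 12 - 4*(-3)*(-3)) + 28846 = (210 + 12 + 12*(-3)) + 28846 = (210 + 12 - 36) + 28846 = 186 + 28846 = 29032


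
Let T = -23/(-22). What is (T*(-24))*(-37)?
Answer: 10212/11 ≈ 928.36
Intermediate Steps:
T = 23/22 (T = -23*(-1/22) = 23/22 ≈ 1.0455)
(T*(-24))*(-37) = ((23/22)*(-24))*(-37) = -276/11*(-37) = 10212/11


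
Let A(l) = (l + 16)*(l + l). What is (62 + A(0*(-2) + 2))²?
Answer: 17956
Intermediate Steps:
A(l) = 2*l*(16 + l) (A(l) = (16 + l)*(2*l) = 2*l*(16 + l))
(62 + A(0*(-2) + 2))² = (62 + 2*(0*(-2) + 2)*(16 + (0*(-2) + 2)))² = (62 + 2*(0 + 2)*(16 + (0 + 2)))² = (62 + 2*2*(16 + 2))² = (62 + 2*2*18)² = (62 + 72)² = 134² = 17956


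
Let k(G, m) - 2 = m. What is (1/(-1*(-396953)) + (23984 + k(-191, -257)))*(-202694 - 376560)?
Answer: -5456165891927452/396953 ≈ -1.3745e+10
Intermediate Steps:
k(G, m) = 2 + m
(1/(-1*(-396953)) + (23984 + k(-191, -257)))*(-202694 - 376560) = (1/(-1*(-396953)) + (23984 + (2 - 257)))*(-202694 - 376560) = (1/396953 + (23984 - 255))*(-579254) = (1/396953 + 23729)*(-579254) = (9419297738/396953)*(-579254) = -5456165891927452/396953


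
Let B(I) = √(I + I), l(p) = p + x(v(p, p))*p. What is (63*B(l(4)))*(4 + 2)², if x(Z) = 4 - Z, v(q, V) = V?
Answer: 4536*√2 ≈ 6414.9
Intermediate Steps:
l(p) = p + p*(4 - p) (l(p) = p + (4 - p)*p = p + p*(4 - p))
B(I) = √2*√I (B(I) = √(2*I) = √2*√I)
(63*B(l(4)))*(4 + 2)² = (63*(√2*√(4*(5 - 1*4))))*(4 + 2)² = (63*(√2*√(4*(5 - 4))))*6² = (63*(√2*√(4*1)))*36 = (63*(√2*√4))*36 = (63*(√2*2))*36 = (63*(2*√2))*36 = (126*√2)*36 = 4536*√2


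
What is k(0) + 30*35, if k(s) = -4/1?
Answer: 1046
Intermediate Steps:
k(s) = -4 (k(s) = -4*1 = -4)
k(0) + 30*35 = -4 + 30*35 = -4 + 1050 = 1046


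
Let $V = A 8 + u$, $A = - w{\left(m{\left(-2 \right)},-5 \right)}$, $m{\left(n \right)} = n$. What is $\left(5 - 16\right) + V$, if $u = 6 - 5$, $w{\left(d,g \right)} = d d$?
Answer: $-42$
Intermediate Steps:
$w{\left(d,g \right)} = d^{2}$
$u = 1$
$A = -4$ ($A = - \left(-2\right)^{2} = \left(-1\right) 4 = -4$)
$V = -31$ ($V = \left(-4\right) 8 + 1 = -32 + 1 = -31$)
$\left(5 - 16\right) + V = \left(5 - 16\right) - 31 = -11 - 31 = -42$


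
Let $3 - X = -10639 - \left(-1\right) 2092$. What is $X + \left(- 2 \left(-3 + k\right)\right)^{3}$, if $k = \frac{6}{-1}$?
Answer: $14382$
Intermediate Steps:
$k = -6$ ($k = 6 \left(-1\right) = -6$)
$X = 8550$ ($X = 3 - \left(-10639 - \left(-1\right) 2092\right) = 3 - \left(-10639 - -2092\right) = 3 - \left(-10639 + 2092\right) = 3 - -8547 = 3 + 8547 = 8550$)
$X + \left(- 2 \left(-3 + k\right)\right)^{3} = 8550 + \left(- 2 \left(-3 - 6\right)\right)^{3} = 8550 + \left(\left(-2\right) \left(-9\right)\right)^{3} = 8550 + 18^{3} = 8550 + 5832 = 14382$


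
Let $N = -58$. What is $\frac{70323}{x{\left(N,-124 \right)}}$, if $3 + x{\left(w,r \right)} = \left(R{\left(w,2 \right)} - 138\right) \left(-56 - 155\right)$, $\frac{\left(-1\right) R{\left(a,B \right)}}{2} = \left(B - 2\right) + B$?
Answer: $\frac{70323}{29959} \approx 2.3473$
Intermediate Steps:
$R{\left(a,B \right)} = 4 - 4 B$ ($R{\left(a,B \right)} = - 2 \left(\left(B - 2\right) + B\right) = - 2 \left(\left(-2 + B\right) + B\right) = - 2 \left(-2 + 2 B\right) = 4 - 4 B$)
$x{\left(w,r \right)} = 29959$ ($x{\left(w,r \right)} = -3 + \left(\left(4 - 8\right) - 138\right) \left(-56 - 155\right) = -3 + \left(\left(4 - 8\right) - 138\right) \left(-211\right) = -3 + \left(-4 - 138\right) \left(-211\right) = -3 - -29962 = -3 + 29962 = 29959$)
$\frac{70323}{x{\left(N,-124 \right)}} = \frac{70323}{29959}$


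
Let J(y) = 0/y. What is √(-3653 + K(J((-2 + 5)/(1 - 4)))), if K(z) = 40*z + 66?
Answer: I*√3587 ≈ 59.892*I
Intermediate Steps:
J(y) = 0
K(z) = 66 + 40*z
√(-3653 + K(J((-2 + 5)/(1 - 4)))) = √(-3653 + (66 + 40*0)) = √(-3653 + (66 + 0)) = √(-3653 + 66) = √(-3587) = I*√3587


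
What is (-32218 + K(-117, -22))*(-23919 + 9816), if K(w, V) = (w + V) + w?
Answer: 457980822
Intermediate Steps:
K(w, V) = V + 2*w (K(w, V) = (V + w) + w = V + 2*w)
(-32218 + K(-117, -22))*(-23919 + 9816) = (-32218 + (-22 + 2*(-117)))*(-23919 + 9816) = (-32218 + (-22 - 234))*(-14103) = (-32218 - 256)*(-14103) = -32474*(-14103) = 457980822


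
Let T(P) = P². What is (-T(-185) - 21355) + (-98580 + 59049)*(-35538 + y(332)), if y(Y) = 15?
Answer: 1404204133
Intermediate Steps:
(-T(-185) - 21355) + (-98580 + 59049)*(-35538 + y(332)) = (-1*(-185)² - 21355) + (-98580 + 59049)*(-35538 + 15) = (-1*34225 - 21355) - 39531*(-35523) = (-34225 - 21355) + 1404259713 = -55580 + 1404259713 = 1404204133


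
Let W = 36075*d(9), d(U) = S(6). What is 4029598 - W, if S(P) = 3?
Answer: 3921373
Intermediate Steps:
d(U) = 3
W = 108225 (W = 36075*3 = 108225)
4029598 - W = 4029598 - 1*108225 = 4029598 - 108225 = 3921373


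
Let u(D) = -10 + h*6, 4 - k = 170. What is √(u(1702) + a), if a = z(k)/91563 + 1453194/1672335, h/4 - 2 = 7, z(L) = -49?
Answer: √59881928235303469530585/17013778845 ≈ 14.383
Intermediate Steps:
k = -166 (k = 4 - 1*170 = 4 - 170 = -166)
h = 36 (h = 8 + 4*7 = 8 + 28 = 36)
u(D) = 206 (u(D) = -10 + 36*6 = -10 + 216 = 206)
a = 14775206423/17013778845 (a = -49/91563 + 1453194/1672335 = -49*1/91563 + 1453194*(1/1672335) = -49/91563 + 161466/185815 = 14775206423/17013778845 ≈ 0.86843)
√(u(1702) + a) = √(206 + 14775206423/17013778845) = √(3519613648493/17013778845) = √59881928235303469530585/17013778845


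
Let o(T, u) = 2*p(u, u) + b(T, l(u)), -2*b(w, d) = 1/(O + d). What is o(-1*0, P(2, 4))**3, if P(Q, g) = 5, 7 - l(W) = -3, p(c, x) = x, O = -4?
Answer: 1685159/1728 ≈ 975.21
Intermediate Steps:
l(W) = 10 (l(W) = 7 - 1*(-3) = 7 + 3 = 10)
b(w, d) = -1/(2*(-4 + d))
o(T, u) = -1/12 + 2*u (o(T, u) = 2*u - 1/(-8 + 2*10) = 2*u - 1/(-8 + 20) = 2*u - 1/12 = -1/12 + 2*u)
o(-1*0, P(2, 4))**3 = (-1/12 + 2*5)**3 = (-1/12 + 10)**3 = (119/12)**3 = 1685159/1728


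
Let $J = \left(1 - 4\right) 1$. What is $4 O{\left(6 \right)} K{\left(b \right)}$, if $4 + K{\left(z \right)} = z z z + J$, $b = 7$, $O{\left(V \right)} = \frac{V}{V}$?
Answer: $1344$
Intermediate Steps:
$O{\left(V \right)} = 1$
$J = -3$ ($J = \left(-3\right) 1 = -3$)
$K{\left(z \right)} = -7 + z^{3}$ ($K{\left(z \right)} = -4 + \left(z z z - 3\right) = -4 + \left(z^{2} z - 3\right) = -4 + \left(z^{3} - 3\right) = -4 + \left(-3 + z^{3}\right) = -7 + z^{3}$)
$4 O{\left(6 \right)} K{\left(b \right)} = 4 \cdot 1 \left(-7 + 7^{3}\right) = 4 \left(-7 + 343\right) = 4 \cdot 336 = 1344$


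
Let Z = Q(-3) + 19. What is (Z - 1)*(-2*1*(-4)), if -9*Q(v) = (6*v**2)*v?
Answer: 288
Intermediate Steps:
Q(v) = -2*v**3/3 (Q(v) = -6*v**2*v/9 = -2*v**3/3)
Z = 37 (Z = -2/3*(-3)**3 + 19 = -2/3*(-27) + 19 = 18 + 19 = 37)
(Z - 1)*(-2*1*(-4)) = (37 - 1)*(-2*1*(-4)) = 36*(-2*(-4)) = 36*8 = 288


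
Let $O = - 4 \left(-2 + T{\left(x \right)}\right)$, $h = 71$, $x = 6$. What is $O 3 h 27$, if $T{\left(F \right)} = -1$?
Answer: $69012$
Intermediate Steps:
$O = 12$ ($O = - 4 \left(-2 - 1\right) = \left(-4\right) \left(-3\right) = 12$)
$O 3 h 27 = 12 \cdot 3 \cdot 71 \cdot 27 = 36 \cdot 71 \cdot 27 = 2556 \cdot 27 = 69012$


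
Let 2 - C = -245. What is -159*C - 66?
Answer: -39339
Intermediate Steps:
C = 247 (C = 2 - 1*(-245) = 2 + 245 = 247)
-159*C - 66 = -159*247 - 66 = -39273 - 66 = -39339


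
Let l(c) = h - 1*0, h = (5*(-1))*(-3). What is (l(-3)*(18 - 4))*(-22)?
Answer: -4620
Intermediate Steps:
h = 15 (h = -5*(-3) = 15)
l(c) = 15 (l(c) = 15 - 1*0 = 15 + 0 = 15)
(l(-3)*(18 - 4))*(-22) = (15*(18 - 4))*(-22) = (15*14)*(-22) = 210*(-22) = -4620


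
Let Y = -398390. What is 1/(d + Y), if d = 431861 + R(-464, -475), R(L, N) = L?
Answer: 1/33007 ≈ 3.0297e-5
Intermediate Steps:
d = 431397 (d = 431861 - 464 = 431397)
1/(d + Y) = 1/(431397 - 398390) = 1/33007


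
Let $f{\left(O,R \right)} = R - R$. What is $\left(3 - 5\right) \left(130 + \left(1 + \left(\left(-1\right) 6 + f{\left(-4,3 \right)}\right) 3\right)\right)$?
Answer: $-226$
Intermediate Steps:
$f{\left(O,R \right)} = 0$
$\left(3 - 5\right) \left(130 + \left(1 + \left(\left(-1\right) 6 + f{\left(-4,3 \right)}\right) 3\right)\right) = \left(3 - 5\right) \left(130 + \left(1 + \left(\left(-1\right) 6 + 0\right) 3\right)\right) = - 2 \left(130 + \left(1 + \left(-6 + 0\right) 3\right)\right) = - 2 \left(130 + \left(1 - 18\right)\right) = - 2 \left(130 - 17\right) = \left(-2\right) 113 = -226$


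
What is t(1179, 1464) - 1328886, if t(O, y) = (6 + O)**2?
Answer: 75339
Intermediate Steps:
t(1179, 1464) - 1328886 = (6 + 1179)**2 - 1328886 = 1185**2 - 1328886 = 1404225 - 1328886 = 75339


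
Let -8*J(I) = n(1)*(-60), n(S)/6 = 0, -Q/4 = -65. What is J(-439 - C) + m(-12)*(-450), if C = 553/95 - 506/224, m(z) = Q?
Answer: -117000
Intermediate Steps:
Q = 260 (Q = -4*(-65) = 260)
m(z) = 260
n(S) = 0 (n(S) = 6*0 = 0)
C = 37901/10640 (C = 553*(1/95) - 506*1/224 = 553/95 - 253/112 = 37901/10640 ≈ 3.5621)
J(I) = 0 (J(I) = -0*(-60) = -⅛*0 = 0)
J(-439 - C) + m(-12)*(-450) = 0 + 260*(-450) = 0 - 117000 = -117000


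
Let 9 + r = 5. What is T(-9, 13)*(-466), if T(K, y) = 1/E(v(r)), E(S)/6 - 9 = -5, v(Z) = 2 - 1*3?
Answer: -233/12 ≈ -19.417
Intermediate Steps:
r = -4 (r = -9 + 5 = -4)
v(Z) = -1 (v(Z) = 2 - 3 = -1)
E(S) = 24 (E(S) = 54 + 6*(-5) = 54 - 30 = 24)
T(K, y) = 1/24
T(-9, 13)*(-466) = (1/24)*(-466) = -233/12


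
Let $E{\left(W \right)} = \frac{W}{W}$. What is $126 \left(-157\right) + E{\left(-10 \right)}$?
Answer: $-19781$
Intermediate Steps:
$E{\left(W \right)} = 1$
$126 \left(-157\right) + E{\left(-10 \right)} = 126 \left(-157\right) + 1 = -19782 + 1 = -19781$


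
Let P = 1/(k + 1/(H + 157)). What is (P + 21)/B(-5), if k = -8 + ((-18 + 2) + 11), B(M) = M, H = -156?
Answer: -251/60 ≈ -4.1833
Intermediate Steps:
k = -13 (k = -8 + (-16 + 11) = -8 - 5 = -13)
P = -1/12 (P = 1/(-13 + 1/(-156 + 157)) = 1/(-13 + 1/1) = 1/(-13 + 1) = 1/(-12) = -1/12 ≈ -0.083333)
(P + 21)/B(-5) = (-1/12 + 21)/(-5) = (251/12)*(-⅕) = -251/60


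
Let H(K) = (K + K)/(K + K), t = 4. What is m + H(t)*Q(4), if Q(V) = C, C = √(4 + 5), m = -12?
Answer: -9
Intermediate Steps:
H(K) = 1 (H(K) = (2*K)/((2*K)) = (2*K)*(1/(2*K)) = 1)
C = 3 (C = √9 = 3)
Q(V) = 3
m + H(t)*Q(4) = -12 + 1*3 = -12 + 3 = -9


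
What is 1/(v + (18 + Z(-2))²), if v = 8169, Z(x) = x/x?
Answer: 1/8530 ≈ 0.00011723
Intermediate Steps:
Z(x) = 1
1/(v + (18 + Z(-2))²) = 1/(8169 + (18 + 1)²) = 1/(8169 + 19²) = 1/(8169 + 361) = 1/8530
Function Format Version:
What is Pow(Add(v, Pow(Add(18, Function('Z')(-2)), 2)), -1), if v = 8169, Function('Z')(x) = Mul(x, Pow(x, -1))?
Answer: Rational(1, 8530) ≈ 0.00011723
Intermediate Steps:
Function('Z')(x) = 1
Pow(Add(v, Pow(Add(18, Function('Z')(-2)), 2)), -1) = Pow(Add(8169, Pow(Add(18, 1), 2)), -1) = Pow(Add(8169, Pow(19, 2)), -1) = Pow(Add(8169, 361), -1) = Pow(8530, -1) = Rational(1, 8530)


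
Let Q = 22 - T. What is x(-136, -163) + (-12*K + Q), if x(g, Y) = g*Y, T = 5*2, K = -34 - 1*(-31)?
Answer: 22216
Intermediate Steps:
K = -3 (K = -34 + 31 = -3)
T = 10
Q = 12 (Q = 22 - 1*10 = 22 - 10 = 12)
x(g, Y) = Y*g
x(-136, -163) + (-12*K + Q) = -163*(-136) + (-12*(-3) + 12) = 22168 + (36 + 12) = 22168 + 48 = 22216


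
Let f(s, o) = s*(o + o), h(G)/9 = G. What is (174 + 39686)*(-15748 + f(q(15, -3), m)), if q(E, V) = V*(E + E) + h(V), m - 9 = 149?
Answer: -2101419200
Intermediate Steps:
h(G) = 9*G
m = 158 (m = 9 + 149 = 158)
q(E, V) = 9*V + 2*E*V (q(E, V) = V*(E + E) + 9*V = V*(2*E) + 9*V = 2*E*V + 9*V = 9*V + 2*E*V)
f(s, o) = 2*o*s (f(s, o) = s*(2*o) = 2*o*s)
(174 + 39686)*(-15748 + f(q(15, -3), m)) = (174 + 39686)*(-15748 + 2*158*(-3*(9 + 2*15))) = 39860*(-15748 + 2*158*(-3*(9 + 30))) = 39860*(-15748 + 2*158*(-3*39)) = 39860*(-15748 + 2*158*(-117)) = 39860*(-15748 - 36972) = 39860*(-52720) = -2101419200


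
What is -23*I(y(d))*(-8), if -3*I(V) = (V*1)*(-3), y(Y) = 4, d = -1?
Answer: 736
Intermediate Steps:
I(V) = V (I(V) = -V*1*(-3)/3 = -V*(-3)/3 = -(-1)*V = V)
-23*I(y(d))*(-8) = -23*4*(-8) = -92*(-8) = 736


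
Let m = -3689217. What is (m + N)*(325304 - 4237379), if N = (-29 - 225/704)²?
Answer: 7151308002715526325/495616 ≈ 1.4429e+13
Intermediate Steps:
N = 426050881/495616 (N = (-29 - 225*1/704)² = (-29 - 225/704)² = (-20641/704)² = 426050881/495616 ≈ 859.64)
(m + N)*(325304 - 4237379) = (-3689217 + 426050881/495616)*(325304 - 4237379) = -1828008921791/495616*(-3912075) = 7151308002715526325/495616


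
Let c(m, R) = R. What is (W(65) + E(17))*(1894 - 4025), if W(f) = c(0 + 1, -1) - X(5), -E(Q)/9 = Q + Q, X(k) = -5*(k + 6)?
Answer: 537012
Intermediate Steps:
X(k) = -30 - 5*k (X(k) = -5*(6 + k) = -30 - 5*k)
E(Q) = -18*Q (E(Q) = -9*(Q + Q) = -18*Q)
W(f) = 54 (W(f) = -1 - (-30 - 5*5) = -1 - (-30 - 25) = -1 - 1*(-55) = -1 + 55 = 54)
(W(65) + E(17))*(1894 - 4025) = (54 - 18*17)*(1894 - 4025) = (54 - 306)*(-2131) = -252*(-2131) = 537012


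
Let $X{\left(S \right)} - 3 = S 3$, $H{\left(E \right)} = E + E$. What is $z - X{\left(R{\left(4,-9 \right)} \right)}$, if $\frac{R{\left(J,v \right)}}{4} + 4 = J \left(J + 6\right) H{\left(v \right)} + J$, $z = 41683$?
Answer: $50320$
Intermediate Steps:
$H{\left(E \right)} = 2 E$
$R{\left(J,v \right)} = -16 + 4 J + 8 J v \left(6 + J\right)$ ($R{\left(J,v \right)} = -16 + 4 \left(J \left(J + 6\right) 2 v + J\right) = -16 + 4 \left(J \left(6 + J\right) 2 v + J\right) = -16 + 4 \left(2 J v \left(6 + J\right) + J\right) = -16 + 4 \left(J + 2 J v \left(6 + J\right)\right) = -16 + \left(4 J + 8 J v \left(6 + J\right)\right) = -16 + 4 J + 8 J v \left(6 + J\right)$)
$X{\left(S \right)} = 3 + 3 S$ ($X{\left(S \right)} = 3 + S 3 = 3 + 3 S$)
$z - X{\left(R{\left(4,-9 \right)} \right)} = 41683 - \left(3 + 3 \left(-16 + 4 \cdot 4 + 8 \left(-9\right) 4^{2} + 48 \cdot 4 \left(-9\right)\right)\right) = 41683 - \left(3 + 3 \left(-16 + 16 + 8 \left(-9\right) 16 - 1728\right)\right) = 41683 - \left(3 + 3 \left(-16 + 16 - 1152 - 1728\right)\right) = 41683 - \left(3 + 3 \left(-2880\right)\right) = 41683 - \left(3 - 8640\right) = 41683 - -8637 = 41683 + 8637 = 50320$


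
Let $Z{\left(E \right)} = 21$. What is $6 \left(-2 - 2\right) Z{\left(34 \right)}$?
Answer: $-504$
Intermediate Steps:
$6 \left(-2 - 2\right) Z{\left(34 \right)} = 6 \left(-2 - 2\right) 21 = 6 \left(-4\right) 21 = \left(-24\right) 21 = -504$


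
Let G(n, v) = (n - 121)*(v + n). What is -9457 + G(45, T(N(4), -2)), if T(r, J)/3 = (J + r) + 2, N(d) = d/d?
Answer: -13105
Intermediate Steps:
N(d) = 1
T(r, J) = 6 + 3*J + 3*r (T(r, J) = 3*((J + r) + 2) = 3*(2 + J + r) = 6 + 3*J + 3*r)
G(n, v) = (-121 + n)*(n + v)
-9457 + G(45, T(N(4), -2)) = -9457 + (45**2 - 121*45 - 121*(6 + 3*(-2) + 3*1) + 45*(6 + 3*(-2) + 3*1)) = -9457 + (2025 - 5445 - 121*(6 - 6 + 3) + 45*(6 - 6 + 3)) = -9457 + (2025 - 5445 - 121*3 + 45*3) = -9457 + (2025 - 5445 - 363 + 135) = -9457 - 3648 = -13105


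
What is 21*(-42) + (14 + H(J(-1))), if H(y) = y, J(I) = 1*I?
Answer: -869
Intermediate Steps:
J(I) = I
21*(-42) + (14 + H(J(-1))) = 21*(-42) + (14 - 1) = -882 + 13 = -869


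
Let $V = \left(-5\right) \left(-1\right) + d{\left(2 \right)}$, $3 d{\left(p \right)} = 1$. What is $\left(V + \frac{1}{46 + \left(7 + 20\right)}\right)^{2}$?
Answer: $\frac{1371241}{47961} \approx 28.591$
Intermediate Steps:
$d{\left(p \right)} = \frac{1}{3}$ ($d{\left(p \right)} = \frac{1}{3} \cdot 1 = \frac{1}{3}$)
$V = \frac{16}{3}$ ($V = \left(-5\right) \left(-1\right) + \frac{1}{3} = 5 + \frac{1}{3} = \frac{16}{3} \approx 5.3333$)
$\left(V + \frac{1}{46 + \left(7 + 20\right)}\right)^{2} = \left(\frac{16}{3} + \frac{1}{46 + \left(7 + 20\right)}\right)^{2} = \left(\frac{16}{3} + \frac{1}{46 + 27}\right)^{2} = \left(\frac{16}{3} + \frac{1}{73}\right)^{2} = \left(\frac{1171}{219}\right)^{2} = \frac{1371241}{47961}$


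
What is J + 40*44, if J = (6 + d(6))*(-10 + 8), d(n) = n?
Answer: 1736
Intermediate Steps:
J = -24 (J = (6 + 6)*(-10 + 8) = 12*(-2) = -24)
J + 40*44 = -24 + 40*44 = -24 + 1760 = 1736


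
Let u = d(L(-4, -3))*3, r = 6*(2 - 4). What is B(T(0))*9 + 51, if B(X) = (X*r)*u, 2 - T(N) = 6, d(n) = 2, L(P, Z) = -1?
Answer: 2643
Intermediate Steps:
r = -12 (r = 6*(-2) = -12)
T(N) = -4 (T(N) = 2 - 1*6 = 2 - 6 = -4)
u = 6 (u = 2*3 = 6)
B(X) = -72*X (B(X) = (X*(-12))*6 = -12*X*6 = -72*X)
B(T(0))*9 + 51 = -72*(-4)*9 + 51 = 288*9 + 51 = 2592 + 51 = 2643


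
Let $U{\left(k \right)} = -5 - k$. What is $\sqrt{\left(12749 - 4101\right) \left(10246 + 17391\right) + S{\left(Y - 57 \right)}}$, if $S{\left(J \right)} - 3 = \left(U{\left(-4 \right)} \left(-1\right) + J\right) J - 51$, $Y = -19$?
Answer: $2 \sqrt{59752607} \approx 15460.0$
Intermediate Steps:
$S{\left(J \right)} = -48 + J \left(1 + J\right)$ ($S{\left(J \right)} = 3 + \left(\left(\left(-5 - -4\right) \left(-1\right) + J\right) J - 51\right) = 3 + \left(\left(\left(-5 + 4\right) \left(-1\right) + J\right) J - 51\right) = 3 + \left(\left(\left(-1\right) \left(-1\right) + J\right) J - 51\right) = 3 + \left(\left(1 + J\right) J - 51\right) = 3 + \left(J \left(1 + J\right) - 51\right) = 3 + \left(-51 + J \left(1 + J\right)\right) = -48 + J \left(1 + J\right)$)
$\sqrt{\left(12749 - 4101\right) \left(10246 + 17391\right) + S{\left(Y - 57 \right)}} = \sqrt{\left(12749 - 4101\right) \left(10246 + 17391\right) - \left(124 - \left(-19 - 57\right)^{2}\right)} = \sqrt{8648 \cdot 27637 - \left(124 - 5776\right)} = \sqrt{239004776 - -5652} = \sqrt{239004776 + 5652} = \sqrt{239010428} = 2 \sqrt{59752607}$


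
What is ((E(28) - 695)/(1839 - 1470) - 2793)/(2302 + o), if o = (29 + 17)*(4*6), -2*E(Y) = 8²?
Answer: -515672/628407 ≈ -0.82060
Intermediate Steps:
E(Y) = -32 (E(Y) = -½*8² = -½*64 = -32)
o = 1104 (o = 46*24 = 1104)
((E(28) - 695)/(1839 - 1470) - 2793)/(2302 + o) = ((-32 - 695)/(1839 - 1470) - 2793)/(2302 + 1104) = (-727/369 - 2793)/3406 = (-727*1/369 - 2793)*(1/3406) = (-727/369 - 2793)*(1/3406) = -1031344/369*1/3406 = -515672/628407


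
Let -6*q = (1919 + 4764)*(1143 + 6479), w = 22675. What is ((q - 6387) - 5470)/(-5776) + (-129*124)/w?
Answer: 144509249003/98228100 ≈ 1471.2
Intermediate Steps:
q = -25468913/3 (q = -(1919 + 4764)*(1143 + 6479)/6 = -6683*7622/6 = -1/6*50937826 = -25468913/3 ≈ -8.4896e+6)
((q - 6387) - 5470)/(-5776) + (-129*124)/w = ((-25468913/3 - 6387) - 5470)/(-5776) - 129*124/22675 = (-25488074/3 - 5470)*(-1/5776) - 15996*1/22675 = -25504484/3*(-1/5776) - 15996/22675 = 6376121/4332 - 15996/22675 = 144509249003/98228100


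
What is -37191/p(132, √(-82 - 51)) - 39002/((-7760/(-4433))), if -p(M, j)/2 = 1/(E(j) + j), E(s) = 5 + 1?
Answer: 346455307/3880 + 37191*I*√133/2 ≈ 89293.0 + 2.1445e+5*I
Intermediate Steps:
E(s) = 6
p(M, j) = -2/(6 + j)
-37191/p(132, √(-82 - 51)) - 39002/((-7760/(-4433))) = -(-111573 - 37191*√(-82 - 51)/2) - 39002/((-7760/(-4433))) = -(-111573 - 37191*I*√133/2) - 39002/((-7760*(-1/4433))) = -(-111573 - 37191*I*√133/2) - 39002/7760/4433 = -37191*(-3 - I*√133/2) - 39002*4433/7760 = (111573 + 37191*I*√133/2) - 86447933/3880 = 346455307/3880 + 37191*I*√133/2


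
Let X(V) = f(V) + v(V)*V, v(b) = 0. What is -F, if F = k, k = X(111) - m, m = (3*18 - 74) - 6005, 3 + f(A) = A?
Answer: -6133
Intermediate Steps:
f(A) = -3 + A
X(V) = -3 + V (X(V) = (-3 + V) + 0*V = (-3 + V) + 0 = -3 + V)
m = -6025 (m = (54 - 74) - 6005 = -20 - 6005 = -6025)
k = 6133 (k = (-3 + 111) - 1*(-6025) = 108 + 6025 = 6133)
F = 6133
-F = -1*6133 = -6133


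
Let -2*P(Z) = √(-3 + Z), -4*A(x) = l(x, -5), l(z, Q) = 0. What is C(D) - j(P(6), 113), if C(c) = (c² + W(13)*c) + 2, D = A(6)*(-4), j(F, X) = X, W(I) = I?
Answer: -111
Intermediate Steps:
A(x) = 0 (A(x) = -¼*0 = 0)
P(Z) = -√(-3 + Z)/2
D = 0 (D = 0*(-4) = 0)
C(c) = 2 + c² + 13*c (C(c) = (c² + 13*c) + 2 = 2 + c² + 13*c)
C(D) - j(P(6), 113) = (2 + 0² + 13*0) - 1*113 = (2 + 0 + 0) - 113 = 2 - 113 = -111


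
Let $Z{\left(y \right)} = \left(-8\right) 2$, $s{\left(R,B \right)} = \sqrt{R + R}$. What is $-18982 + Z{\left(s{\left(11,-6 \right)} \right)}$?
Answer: $-18998$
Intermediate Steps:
$s{\left(R,B \right)} = \sqrt{2} \sqrt{R}$ ($s{\left(R,B \right)} = \sqrt{2 R} = \sqrt{2} \sqrt{R}$)
$Z{\left(y \right)} = -16$
$-18982 + Z{\left(s{\left(11,-6 \right)} \right)} = -18982 - 16 = -18998$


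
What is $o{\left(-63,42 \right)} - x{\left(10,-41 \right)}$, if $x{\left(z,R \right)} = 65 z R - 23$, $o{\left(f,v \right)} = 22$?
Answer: $26695$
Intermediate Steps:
$x{\left(z,R \right)} = -23 + 65 R z$ ($x{\left(z,R \right)} = 65 R z - 23 = -23 + 65 R z$)
$o{\left(-63,42 \right)} - x{\left(10,-41 \right)} = 22 - \left(-23 + 65 \left(-41\right) 10\right) = 22 - \left(-23 - 26650\right) = 22 - -26673 = 22 + 26673 = 26695$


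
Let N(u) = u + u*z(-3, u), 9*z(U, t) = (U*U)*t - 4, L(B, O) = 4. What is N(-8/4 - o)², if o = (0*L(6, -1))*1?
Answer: 676/81 ≈ 8.3457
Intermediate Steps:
o = 0 (o = (0*4)*1 = 0*1 = 0)
z(U, t) = -4/9 + t*U²/9 (z(U, t) = ((U*U)*t - 4)/9 = (U²*t - 4)/9 = (t*U² - 4)/9 = (-4 + t*U²)/9 = -4/9 + t*U²/9)
N(u) = u + u*(-4/9 + u) (N(u) = u + u*(-4/9 + (⅑)*u*(-3)²) = u + u*(-4/9 + (⅑)*u*9) = u + u*(-4/9 + u))
N(-8/4 - o)² = ((-8/4 - 1*0)*(5 + 9*(-8/4 - 1*0))/9)² = ((-8*¼ + 0)*(5 + 9*(-8*¼ + 0))/9)² = ((-2 + 0)*(5 + 9*(-2 + 0))/9)² = ((⅑)*(-2)*(5 + 9*(-2)))² = ((⅑)*(-2)*(5 - 18))² = ((⅑)*(-2)*(-13))² = (26/9)² = 676/81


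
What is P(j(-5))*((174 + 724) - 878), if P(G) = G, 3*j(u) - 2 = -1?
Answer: 20/3 ≈ 6.6667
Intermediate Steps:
j(u) = ⅓ (j(u) = ⅔ + (⅓)*(-1) = ⅔ - ⅓ = ⅓)
P(j(-5))*((174 + 724) - 878) = ((174 + 724) - 878)/3 = (898 - 878)/3 = (⅓)*20 = 20/3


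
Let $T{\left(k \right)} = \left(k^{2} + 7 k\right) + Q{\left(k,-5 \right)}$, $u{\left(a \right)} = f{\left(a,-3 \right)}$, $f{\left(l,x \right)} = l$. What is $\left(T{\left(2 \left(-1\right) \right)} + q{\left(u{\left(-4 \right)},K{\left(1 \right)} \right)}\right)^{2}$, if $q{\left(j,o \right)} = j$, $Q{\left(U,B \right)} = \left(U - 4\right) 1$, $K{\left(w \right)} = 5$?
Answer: $400$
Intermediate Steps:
$Q{\left(U,B \right)} = -4 + U$ ($Q{\left(U,B \right)} = \left(-4 + U\right) 1 = -4 + U$)
$u{\left(a \right)} = a$
$T{\left(k \right)} = -4 + k^{2} + 8 k$ ($T{\left(k \right)} = \left(k^{2} + 7 k\right) + \left(-4 + k\right) = -4 + k^{2} + 8 k$)
$\left(T{\left(2 \left(-1\right) \right)} + q{\left(u{\left(-4 \right)},K{\left(1 \right)} \right)}\right)^{2} = \left(\left(-4 + \left(2 \left(-1\right)\right)^{2} + 8 \cdot 2 \left(-1\right)\right) - 4\right)^{2} = \left(\left(-4 + \left(-2\right)^{2} + 8 \left(-2\right)\right) - 4\right)^{2} = \left(\left(-4 + 4 - 16\right) - 4\right)^{2} = \left(-16 - 4\right)^{2} = \left(-20\right)^{2} = 400$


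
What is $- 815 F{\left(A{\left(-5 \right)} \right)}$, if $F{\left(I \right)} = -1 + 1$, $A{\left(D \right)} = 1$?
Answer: $0$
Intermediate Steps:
$F{\left(I \right)} = 0$
$- 815 F{\left(A{\left(-5 \right)} \right)} = \left(-815\right) 0 = 0$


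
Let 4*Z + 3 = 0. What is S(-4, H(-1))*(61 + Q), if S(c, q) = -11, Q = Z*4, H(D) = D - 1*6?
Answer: -638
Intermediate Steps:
Z = -3/4 (Z = -3/4 + (1/4)*0 = -3/4 + 0 = -3/4 ≈ -0.75000)
H(D) = -6 + D (H(D) = D - 6 = -6 + D)
Q = -3 (Q = -3/4*4 = -3)
S(-4, H(-1))*(61 + Q) = -11*(61 - 3) = -11*58 = -638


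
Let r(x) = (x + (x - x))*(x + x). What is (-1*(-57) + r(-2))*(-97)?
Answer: -6305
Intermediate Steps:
r(x) = 2*x² (r(x) = (x + 0)*(2*x) = x*(2*x) = 2*x²)
(-1*(-57) + r(-2))*(-97) = (-1*(-57) + 2*(-2)²)*(-97) = (57 + 2*4)*(-97) = (57 + 8)*(-97) = 65*(-97) = -6305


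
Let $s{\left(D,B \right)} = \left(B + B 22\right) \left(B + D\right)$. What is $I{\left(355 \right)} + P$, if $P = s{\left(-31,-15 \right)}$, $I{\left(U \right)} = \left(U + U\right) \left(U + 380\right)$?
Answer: $537720$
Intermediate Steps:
$s{\left(D,B \right)} = 23 B \left(B + D\right)$ ($s{\left(D,B \right)} = \left(B + 22 B\right) \left(B + D\right) = 23 B \left(B + D\right)$)
$I{\left(U \right)} = 2 U \left(380 + U\right)$
$P = 15870$ ($P = 23 \left(-15\right) \left(-15 - 31\right) = 23 \left(-15\right) \left(-46\right) = 15870$)
$I{\left(355 \right)} + P = 2 \cdot 355 \left(380 + 355\right) + 15870 = 2 \cdot 355 \cdot 735 + 15870 = 521850 + 15870 = 537720$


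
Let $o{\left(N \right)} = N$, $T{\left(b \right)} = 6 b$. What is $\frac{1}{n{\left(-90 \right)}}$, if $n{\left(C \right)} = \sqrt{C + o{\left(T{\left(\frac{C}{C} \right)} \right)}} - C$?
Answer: $\frac{15}{1364} - \frac{i \sqrt{21}}{4092} \approx 0.010997 - 0.0011199 i$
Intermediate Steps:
$n{\left(C \right)} = \sqrt{6 + C} - C$ ($n{\left(C \right)} = \sqrt{C + 6 \frac{C}{C}} - C = \sqrt{C + 6 \cdot 1} - C = \sqrt{C + 6} - C = \sqrt{6 + C} - C$)
$\frac{1}{n{\left(-90 \right)}} = \frac{1}{\sqrt{6 - 90} - -90} = \frac{1}{\sqrt{-84} + 90} = \frac{1}{2 i \sqrt{21} + 90} = \frac{1}{90 + 2 i \sqrt{21}}$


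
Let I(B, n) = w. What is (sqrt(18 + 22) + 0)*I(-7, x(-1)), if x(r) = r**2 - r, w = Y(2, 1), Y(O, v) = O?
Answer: 4*sqrt(10) ≈ 12.649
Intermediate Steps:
w = 2
I(B, n) = 2
(sqrt(18 + 22) + 0)*I(-7, x(-1)) = (sqrt(18 + 22) + 0)*2 = (sqrt(40) + 0)*2 = (2*sqrt(10) + 0)*2 = (2*sqrt(10))*2 = 4*sqrt(10)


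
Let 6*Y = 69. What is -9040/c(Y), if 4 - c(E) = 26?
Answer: 4520/11 ≈ 410.91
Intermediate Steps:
Y = 23/2 (Y = (⅙)*69 = 23/2 ≈ 11.500)
c(E) = -22 (c(E) = 4 - 1*26 = 4 - 26 = -22)
-9040/c(Y) = -9040/(-22) = -9040*(-1/22) = 4520/11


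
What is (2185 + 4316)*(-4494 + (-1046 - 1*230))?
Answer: -37510770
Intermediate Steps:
(2185 + 4316)*(-4494 + (-1046 - 1*230)) = 6501*(-4494 + (-1046 - 230)) = 6501*(-4494 - 1276) = 6501*(-5770) = -37510770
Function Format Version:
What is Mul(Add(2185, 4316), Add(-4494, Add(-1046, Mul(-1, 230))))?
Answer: -37510770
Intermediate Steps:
Mul(Add(2185, 4316), Add(-4494, Add(-1046, Mul(-1, 230)))) = Mul(6501, Add(-4494, Add(-1046, -230))) = Mul(6501, Add(-4494, -1276)) = Mul(6501, -5770) = -37510770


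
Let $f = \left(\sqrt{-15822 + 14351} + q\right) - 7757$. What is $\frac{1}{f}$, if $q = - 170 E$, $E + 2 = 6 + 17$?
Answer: $- \frac{11327}{128302400} - \frac{i \sqrt{1471}}{128302400} \approx -8.8284 \cdot 10^{-5} - 2.9893 \cdot 10^{-7} i$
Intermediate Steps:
$E = 21$ ($E = -2 + \left(6 + 17\right) = -2 + 23 = 21$)
$q = -3570$ ($q = \left(-170\right) 21 = -3570$)
$f = -11327 + i \sqrt{1471}$ ($f = \left(\sqrt{-15822 + 14351} - 3570\right) - 7757 = \left(\sqrt{-1471} - 3570\right) - 7757 = \left(i \sqrt{1471} - 3570\right) - 7757 = \left(-3570 + i \sqrt{1471}\right) - 7757 = -11327 + i \sqrt{1471} \approx -11327.0 + 38.354 i$)
$\frac{1}{f} = \frac{1}{-11327 + i \sqrt{1471}}$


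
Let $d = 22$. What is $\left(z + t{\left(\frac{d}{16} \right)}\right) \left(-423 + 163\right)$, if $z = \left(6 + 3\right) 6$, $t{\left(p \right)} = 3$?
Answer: $-14820$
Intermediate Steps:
$z = 54$ ($z = 9 \cdot 6 = 54$)
$\left(z + t{\left(\frac{d}{16} \right)}\right) \left(-423 + 163\right) = \left(54 + 3\right) \left(-423 + 163\right) = 57 \left(-260\right) = -14820$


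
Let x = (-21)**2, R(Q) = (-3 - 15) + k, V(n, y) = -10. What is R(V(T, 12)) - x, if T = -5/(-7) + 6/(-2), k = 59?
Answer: -400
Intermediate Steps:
T = -16/7 (T = -5*(-1/7) + 6*(-1/2) = 5/7 - 3 = -16/7 ≈ -2.2857)
R(Q) = 41 (R(Q) = (-3 - 15) + 59 = -18 + 59 = 41)
x = 441
R(V(T, 12)) - x = 41 - 1*441 = 41 - 441 = -400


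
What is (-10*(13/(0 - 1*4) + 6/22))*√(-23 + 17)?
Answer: 655*I*√6/22 ≈ 72.928*I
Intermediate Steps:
(-10*(13/(0 - 1*4) + 6/22))*√(-23 + 17) = (-10*(13/(0 - 4) + 6*(1/22)))*√(-6) = (-10*(13/(-4) + 3/11))*(I*√6) = (-10*(13*(-¼) + 3/11))*(I*√6) = (-10*(-13/4 + 3/11))*(I*√6) = (-10*(-131/44))*(I*√6) = 655*(I*√6)/22 = 655*I*√6/22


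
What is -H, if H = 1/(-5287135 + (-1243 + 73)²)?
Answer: 1/3918235 ≈ 2.5522e-7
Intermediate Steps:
H = -1/3918235 (H = 1/(-5287135 + (-1170)²) = 1/(-5287135 + 1368900) = 1/(-3918235) = -1/3918235 ≈ -2.5522e-7)
-H = -1*(-1/3918235) = 1/3918235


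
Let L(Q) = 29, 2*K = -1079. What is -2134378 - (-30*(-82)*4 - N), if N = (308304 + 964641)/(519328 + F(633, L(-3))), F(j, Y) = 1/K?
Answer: -80101447393515/37356994 ≈ -2.1442e+6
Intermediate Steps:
K = -1079/2 (K = (1/2)*(-1079) = -1079/2 ≈ -539.50)
F(j, Y) = -2/1079 (F(j, Y) = 1/(-1079/2) = -2/1079)
N = 91567177/37356994 (N = (308304 + 964641)/(519328 - 2/1079) = 1272945/(560354910/1079) = 1272945*(1079/560354910) = 91567177/37356994 ≈ 2.4511)
-2134378 - (-30*(-82)*4 - N) = -2134378 - (-30*(-82)*4 - 1*91567177/37356994) = -2134378 - (2460*4 - 91567177/37356994) = -2134378 - (9840 - 91567177/37356994) = -2134378 - 1*367501253783/37356994 = -2134378 - 367501253783/37356994 = -80101447393515/37356994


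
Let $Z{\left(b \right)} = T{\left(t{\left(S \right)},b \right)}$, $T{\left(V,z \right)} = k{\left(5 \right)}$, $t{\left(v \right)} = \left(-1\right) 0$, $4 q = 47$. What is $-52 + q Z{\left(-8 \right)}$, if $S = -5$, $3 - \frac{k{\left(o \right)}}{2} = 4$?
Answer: $- \frac{151}{2} \approx -75.5$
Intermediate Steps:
$k{\left(o \right)} = -2$ ($k{\left(o \right)} = 6 - 8 = -2$)
$q = \frac{47}{4}$ ($q = \frac{1}{4} \cdot 47 = \frac{47}{4} \approx 11.75$)
$t{\left(v \right)} = 0$
$T{\left(V,z \right)} = -2$
$Z{\left(b \right)} = -2$
$-52 + q Z{\left(-8 \right)} = -52 + \frac{47}{4} \left(-2\right) = -52 - \frac{47}{2} = - \frac{151}{2}$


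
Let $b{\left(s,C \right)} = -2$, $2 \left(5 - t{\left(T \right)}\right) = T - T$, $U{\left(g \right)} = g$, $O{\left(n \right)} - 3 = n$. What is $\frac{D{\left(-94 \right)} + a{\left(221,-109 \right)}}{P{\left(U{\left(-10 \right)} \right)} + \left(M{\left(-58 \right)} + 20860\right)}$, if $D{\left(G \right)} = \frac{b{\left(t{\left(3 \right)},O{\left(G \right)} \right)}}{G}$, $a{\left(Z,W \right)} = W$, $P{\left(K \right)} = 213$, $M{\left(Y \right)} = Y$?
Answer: $- \frac{5122}{987705} \approx -0.0051858$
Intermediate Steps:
$O{\left(n \right)} = 3 + n$
$t{\left(T \right)} = 5$ ($t{\left(T \right)} = 5 - \frac{T - T}{2} = 5 - 0 = 5 + 0 = 5$)
$D{\left(G \right)} = - \frac{2}{G}$
$\frac{D{\left(-94 \right)} + a{\left(221,-109 \right)}}{P{\left(U{\left(-10 \right)} \right)} + \left(M{\left(-58 \right)} + 20860\right)} = \frac{- \frac{2}{-94} - 109}{213 + \left(-58 + 20860\right)} = \frac{\left(-2\right) \left(- \frac{1}{94}\right) - 109}{213 + 20802} = \frac{\frac{1}{47} - 109}{21015} = \left(- \frac{5122}{47}\right) \frac{1}{21015} = - \frac{5122}{987705}$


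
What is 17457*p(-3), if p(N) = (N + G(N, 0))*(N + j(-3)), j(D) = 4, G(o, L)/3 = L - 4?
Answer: -261855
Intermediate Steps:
G(o, L) = -12 + 3*L (G(o, L) = 3*(L - 4) = 3*(-4 + L) = -12 + 3*L)
p(N) = (-12 + N)*(4 + N) (p(N) = (N + (-12 + 3*0))*(N + 4) = (N + (-12 + 0))*(4 + N) = (N - 12)*(4 + N) = (-12 + N)*(4 + N))
17457*p(-3) = 17457*(-48 + (-3)² - 8*(-3)) = 17457*(-48 + 9 + 24) = 17457*(-15) = -261855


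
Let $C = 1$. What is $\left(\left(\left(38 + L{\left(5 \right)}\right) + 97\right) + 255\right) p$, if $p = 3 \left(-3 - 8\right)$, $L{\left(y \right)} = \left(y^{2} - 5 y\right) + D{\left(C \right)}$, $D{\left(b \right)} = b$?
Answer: $-12903$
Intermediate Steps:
$L{\left(y \right)} = 1 + y^{2} - 5 y$ ($L{\left(y \right)} = \left(y^{2} - 5 y\right) + 1 = 1 + y^{2} - 5 y$)
$p = -33$ ($p = 3 \left(-11\right) = -33$)
$\left(\left(\left(38 + L{\left(5 \right)}\right) + 97\right) + 255\right) p = \left(\left(\left(38 + \left(1 + 5^{2} - 25\right)\right) + 97\right) + 255\right) \left(-33\right) = \left(\left(\left(38 + \left(1 + 25 - 25\right)\right) + 97\right) + 255\right) \left(-33\right) = \left(\left(\left(38 + 1\right) + 97\right) + 255\right) \left(-33\right) = \left(\left(39 + 97\right) + 255\right) \left(-33\right) = \left(136 + 255\right) \left(-33\right) = 391 \left(-33\right) = -12903$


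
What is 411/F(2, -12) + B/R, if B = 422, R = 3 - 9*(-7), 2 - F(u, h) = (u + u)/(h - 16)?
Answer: 32702/165 ≈ 198.19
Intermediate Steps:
F(u, h) = 2 - 2*u/(-16 + h) (F(u, h) = 2 - (u + u)/(h - 16) = 2 - 2*u/(-16 + h))
R = 66 (R = 3 + 63 = 66)
411/F(2, -12) + B/R = 411/((2*(-16 - 12 - 1*2)/(-16 - 12))) + 422/66 = 411/((2*(-16 - 12 - 2)/(-28))) + 422*(1/66) = 411/((2*(-1/28)*(-30))) + 211/33 = 411/(15/7) + 211/33 = 411*(7/15) + 211/33 = 959/5 + 211/33 = 32702/165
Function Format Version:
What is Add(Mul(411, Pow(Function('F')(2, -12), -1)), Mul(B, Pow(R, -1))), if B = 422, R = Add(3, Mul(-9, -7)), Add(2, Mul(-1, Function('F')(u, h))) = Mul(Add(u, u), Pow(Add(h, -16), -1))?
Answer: Rational(32702, 165) ≈ 198.19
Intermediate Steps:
Function('F')(u, h) = Add(2, Mul(-2, u, Pow(Add(-16, h), -1))) (Function('F')(u, h) = Add(2, Mul(-1, Mul(Add(u, u), Pow(Add(h, -16), -1)))) = Add(2, Mul(-1, Mul(Mul(2, u), Pow(Add(-16, h), -1)))) = Add(2, Mul(-1, Mul(2, u, Pow(Add(-16, h), -1)))) = Add(2, Mul(-2, u, Pow(Add(-16, h), -1))))
R = 66 (R = Add(3, 63) = 66)
Add(Mul(411, Pow(Function('F')(2, -12), -1)), Mul(B, Pow(R, -1))) = Add(Mul(411, Pow(Mul(2, Pow(Add(-16, -12), -1), Add(-16, -12, Mul(-1, 2))), -1)), Mul(422, Pow(66, -1))) = Add(Mul(411, Pow(Mul(2, Pow(-28, -1), Add(-16, -12, -2)), -1)), Mul(422, Rational(1, 66))) = Add(Mul(411, Pow(Mul(2, Rational(-1, 28), -30), -1)), Rational(211, 33)) = Add(Mul(411, Pow(Rational(15, 7), -1)), Rational(211, 33)) = Add(Mul(411, Rational(7, 15)), Rational(211, 33)) = Add(Rational(959, 5), Rational(211, 33)) = Rational(32702, 165)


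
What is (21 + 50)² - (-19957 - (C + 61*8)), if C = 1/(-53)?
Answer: 1350757/53 ≈ 25486.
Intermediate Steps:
C = -1/53 ≈ -0.018868
(21 + 50)² - (-19957 - (C + 61*8)) = (21 + 50)² - (-19957 - (-1/53 + 61*8)) = 71² - (-19957 - (-1/53 + 488)) = 5041 - (-19957 - 1*25863/53) = 5041 - (-19957 - 25863/53) = 5041 - 1*(-1083584/53) = 5041 + 1083584/53 = 1350757/53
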